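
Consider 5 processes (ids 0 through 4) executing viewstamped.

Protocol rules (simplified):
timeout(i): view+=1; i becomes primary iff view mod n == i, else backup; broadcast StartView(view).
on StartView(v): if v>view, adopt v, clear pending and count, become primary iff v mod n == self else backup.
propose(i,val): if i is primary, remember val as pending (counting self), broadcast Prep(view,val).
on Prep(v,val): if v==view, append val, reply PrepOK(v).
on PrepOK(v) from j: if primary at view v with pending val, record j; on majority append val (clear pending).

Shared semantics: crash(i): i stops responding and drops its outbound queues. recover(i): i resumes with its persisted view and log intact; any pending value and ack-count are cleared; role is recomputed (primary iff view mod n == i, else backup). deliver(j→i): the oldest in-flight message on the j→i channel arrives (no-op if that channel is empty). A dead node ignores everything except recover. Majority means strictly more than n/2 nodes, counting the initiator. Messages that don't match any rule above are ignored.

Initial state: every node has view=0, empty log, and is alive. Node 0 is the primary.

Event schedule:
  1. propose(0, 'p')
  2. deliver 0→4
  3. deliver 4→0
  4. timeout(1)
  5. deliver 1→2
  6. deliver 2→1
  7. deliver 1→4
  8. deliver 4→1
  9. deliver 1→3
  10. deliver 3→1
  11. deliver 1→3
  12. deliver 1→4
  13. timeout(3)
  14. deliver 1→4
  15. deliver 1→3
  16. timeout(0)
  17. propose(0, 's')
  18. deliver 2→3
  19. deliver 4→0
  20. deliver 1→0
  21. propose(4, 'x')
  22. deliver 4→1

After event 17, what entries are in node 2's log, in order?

empty

e1 propose(0,'p'): ·
e2 deliver 0→4: 4[back,v=0,p]
e3 deliver 4→0: ·
e4 timeout(1): 1[prim,v=1,-]
e5 deliver 1→2: 2[back,v=1,-]
e6 deliver 2→1: ·
e7 deliver 1→4: 4[back,v=1,p]
e8 deliver 4→1: ·
e9 deliver 1→3: 3[back,v=1,-]
e10 deliver 3→1: ·
e11 deliver 1→3: ·
e12 deliver 1→4: ·
e13 timeout(3): 3[back,v=2,-]
e14 deliver 1→4: ·
e15 deliver 1→3: ·
e16 timeout(0): 0[back,v=1,-]
e17 propose(0,'s'): ·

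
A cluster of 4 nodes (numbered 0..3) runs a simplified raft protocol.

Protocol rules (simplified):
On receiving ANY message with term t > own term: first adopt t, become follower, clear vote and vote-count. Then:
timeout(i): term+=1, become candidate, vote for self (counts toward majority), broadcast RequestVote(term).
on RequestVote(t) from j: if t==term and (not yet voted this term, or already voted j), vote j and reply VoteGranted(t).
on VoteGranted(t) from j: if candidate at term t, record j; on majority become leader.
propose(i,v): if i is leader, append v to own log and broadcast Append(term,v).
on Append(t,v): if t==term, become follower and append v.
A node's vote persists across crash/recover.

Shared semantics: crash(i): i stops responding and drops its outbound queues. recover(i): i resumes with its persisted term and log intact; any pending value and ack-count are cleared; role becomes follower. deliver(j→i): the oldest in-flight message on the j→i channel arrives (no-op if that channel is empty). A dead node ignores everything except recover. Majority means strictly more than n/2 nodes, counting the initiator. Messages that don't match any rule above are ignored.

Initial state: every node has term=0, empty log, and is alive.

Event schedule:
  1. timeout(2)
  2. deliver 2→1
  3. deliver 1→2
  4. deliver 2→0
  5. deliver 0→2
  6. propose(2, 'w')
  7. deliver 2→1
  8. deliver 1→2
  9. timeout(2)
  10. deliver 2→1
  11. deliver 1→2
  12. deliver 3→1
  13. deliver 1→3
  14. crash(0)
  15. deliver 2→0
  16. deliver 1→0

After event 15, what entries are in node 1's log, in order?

e1 timeout(2): 2[cand,t=1,-]
e2 deliver 2→1: 1[foll,t=1,-]
e3 deliver 1→2: ·
e4 deliver 2→0: 0[foll,t=1,-]
e5 deliver 0→2: 2[lead,t=1,-]
e6 propose(2,'w'): 2[lead,t=1,w]
e7 deliver 2→1: 1[foll,t=1,w]
e8 deliver 1→2: ·
e9 timeout(2): 2[cand,t=2,w]
e10 deliver 2→1: 1[foll,t=2,w]
e11 deliver 1→2: ·
e12 deliver 3→1: ·
e13 deliver 1→3: ·
e14 crash(0): 0[✗foll,t=1,-]
e15 deliver 2→0: ·

w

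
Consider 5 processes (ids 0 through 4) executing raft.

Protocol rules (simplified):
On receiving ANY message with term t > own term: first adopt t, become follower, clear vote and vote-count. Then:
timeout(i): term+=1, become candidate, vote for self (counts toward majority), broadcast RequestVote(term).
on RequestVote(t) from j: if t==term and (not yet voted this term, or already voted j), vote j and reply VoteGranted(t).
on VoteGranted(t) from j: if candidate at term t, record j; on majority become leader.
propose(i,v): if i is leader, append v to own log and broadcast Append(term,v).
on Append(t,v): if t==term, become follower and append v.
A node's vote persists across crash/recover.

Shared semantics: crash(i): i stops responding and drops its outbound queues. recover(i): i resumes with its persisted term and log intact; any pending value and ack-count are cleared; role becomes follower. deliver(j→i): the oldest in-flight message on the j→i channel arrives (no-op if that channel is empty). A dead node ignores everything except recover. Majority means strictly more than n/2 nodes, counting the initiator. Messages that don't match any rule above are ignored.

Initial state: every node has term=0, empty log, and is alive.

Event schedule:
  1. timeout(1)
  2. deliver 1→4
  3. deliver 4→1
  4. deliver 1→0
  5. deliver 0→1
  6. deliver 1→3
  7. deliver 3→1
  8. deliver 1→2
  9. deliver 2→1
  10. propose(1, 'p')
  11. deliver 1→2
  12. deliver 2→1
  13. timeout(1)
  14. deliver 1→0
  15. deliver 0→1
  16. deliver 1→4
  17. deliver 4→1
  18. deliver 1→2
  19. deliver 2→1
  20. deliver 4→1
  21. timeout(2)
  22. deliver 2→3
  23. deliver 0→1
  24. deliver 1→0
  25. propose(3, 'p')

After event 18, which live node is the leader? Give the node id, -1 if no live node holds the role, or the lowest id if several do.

1. timeout(1):  <1:cand t1 ->
2. deliver 1→4:  <4:foll t1 ->
3. deliver 4→1:  nop
4. deliver 1→0:  <0:foll t1 ->
5. deliver 0→1:  <1:lead t1 ->
6. deliver 1→3:  <3:foll t1 ->
7. deliver 3→1:  nop
8. deliver 1→2:  <2:foll t1 ->
9. deliver 2→1:  nop
10. propose(1,'p'):  <1:lead t1 p>
11. deliver 1→2:  <2:foll t1 p>
12. deliver 2→1:  nop
13. timeout(1):  <1:cand t2 p>
14. deliver 1→0:  <0:foll t1 p>
15. deliver 0→1:  nop
16. deliver 1→4:  <4:foll t1 p>
17. deliver 4→1:  nop
18. deliver 1→2:  <2:foll t2 p>

-1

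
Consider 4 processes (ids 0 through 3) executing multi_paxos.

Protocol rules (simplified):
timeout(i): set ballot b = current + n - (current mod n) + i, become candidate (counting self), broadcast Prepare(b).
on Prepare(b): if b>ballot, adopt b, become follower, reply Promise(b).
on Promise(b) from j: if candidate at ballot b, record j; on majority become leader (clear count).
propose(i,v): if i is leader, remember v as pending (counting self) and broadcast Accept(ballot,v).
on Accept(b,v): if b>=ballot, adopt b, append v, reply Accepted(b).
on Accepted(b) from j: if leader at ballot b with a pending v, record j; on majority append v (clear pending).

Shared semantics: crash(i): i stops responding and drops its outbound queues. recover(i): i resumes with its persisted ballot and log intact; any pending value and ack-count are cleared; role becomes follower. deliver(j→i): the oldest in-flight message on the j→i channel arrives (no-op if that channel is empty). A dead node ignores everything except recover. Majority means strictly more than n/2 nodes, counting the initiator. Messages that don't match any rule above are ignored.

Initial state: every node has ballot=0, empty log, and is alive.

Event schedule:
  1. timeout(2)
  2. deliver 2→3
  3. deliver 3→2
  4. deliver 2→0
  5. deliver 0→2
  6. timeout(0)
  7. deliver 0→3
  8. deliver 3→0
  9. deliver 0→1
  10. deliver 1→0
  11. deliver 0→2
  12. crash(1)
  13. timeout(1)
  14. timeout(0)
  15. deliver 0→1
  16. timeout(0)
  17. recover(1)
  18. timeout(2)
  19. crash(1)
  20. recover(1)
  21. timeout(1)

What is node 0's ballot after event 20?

step 1 timeout(2): 2={cand,b=6,log=-}
step 2 deliver 2→3: 3={foll,b=6,log=-}
step 3 deliver 3→2: —
step 4 deliver 2→0: 0={foll,b=6,log=-}
step 5 deliver 0→2: 2={lead,b=6,log=-}
step 6 timeout(0): 0={cand,b=8,log=-}
step 7 deliver 0→3: 3={foll,b=8,log=-}
step 8 deliver 3→0: —
step 9 deliver 0→1: 1={foll,b=8,log=-}
step 10 deliver 1→0: 0={lead,b=8,log=-}
step 11 deliver 0→2: 2={foll,b=8,log=-}
step 12 crash(1): 1={✗foll,b=8,log=-}
step 13 timeout(1): —
step 14 timeout(0): 0={cand,b=12,log=-}
step 15 deliver 0→1: —
step 16 timeout(0): 0={cand,b=16,log=-}
step 17 recover(1): 1={foll,b=8,log=-}
step 18 timeout(2): 2={cand,b=14,log=-}
step 19 crash(1): 1={✗foll,b=8,log=-}
step 20 recover(1): 1={foll,b=8,log=-}

16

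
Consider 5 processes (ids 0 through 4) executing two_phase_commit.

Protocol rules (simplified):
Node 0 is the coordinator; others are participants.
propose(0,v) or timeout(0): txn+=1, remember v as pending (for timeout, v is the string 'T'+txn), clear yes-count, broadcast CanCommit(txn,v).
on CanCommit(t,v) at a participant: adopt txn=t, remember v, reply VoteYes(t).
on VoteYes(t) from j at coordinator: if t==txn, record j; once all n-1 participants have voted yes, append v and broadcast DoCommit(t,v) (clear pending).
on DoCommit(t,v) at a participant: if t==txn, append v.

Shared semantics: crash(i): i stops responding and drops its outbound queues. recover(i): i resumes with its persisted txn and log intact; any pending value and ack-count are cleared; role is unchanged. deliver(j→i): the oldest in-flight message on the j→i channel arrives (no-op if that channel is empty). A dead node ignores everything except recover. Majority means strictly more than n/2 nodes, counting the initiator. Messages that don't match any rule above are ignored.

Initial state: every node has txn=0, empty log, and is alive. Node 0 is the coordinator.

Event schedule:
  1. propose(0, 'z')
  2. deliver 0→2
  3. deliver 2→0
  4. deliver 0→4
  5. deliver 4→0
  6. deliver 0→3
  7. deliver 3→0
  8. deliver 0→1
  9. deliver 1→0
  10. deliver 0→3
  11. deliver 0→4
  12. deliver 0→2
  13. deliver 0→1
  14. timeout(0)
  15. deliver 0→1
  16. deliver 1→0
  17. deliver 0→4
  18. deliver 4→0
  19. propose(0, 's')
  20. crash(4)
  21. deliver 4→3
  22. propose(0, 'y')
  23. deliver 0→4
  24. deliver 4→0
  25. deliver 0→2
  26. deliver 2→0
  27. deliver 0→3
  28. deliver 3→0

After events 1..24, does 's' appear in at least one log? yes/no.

no

after 1 — propose(0,'z'): n0:coor/t1/[-]
after 2 — deliver 0→2: n2:part/t1/[-]
after 3 — deliver 2→0: ·
after 4 — deliver 0→4: n4:part/t1/[-]
after 5 — deliver 4→0: ·
after 6 — deliver 0→3: n3:part/t1/[-]
after 7 — deliver 3→0: ·
after 8 — deliver 0→1: n1:part/t1/[-]
after 9 — deliver 1→0: n0:coor/t1/[z]
after 10 — deliver 0→3: n3:part/t1/[z]
after 11 — deliver 0→4: n4:part/t1/[z]
after 12 — deliver 0→2: n2:part/t1/[z]
after 13 — deliver 0→1: n1:part/t1/[z]
after 14 — timeout(0): n0:coor/t2/[z]
after 15 — deliver 0→1: n1:part/t2/[z]
after 16 — deliver 1→0: ·
after 17 — deliver 0→4: n4:part/t2/[z]
after 18 — deliver 4→0: ·
after 19 — propose(0,'s'): n0:coor/t3/[z]
after 20 — crash(4): n4:✗part/t2/[z]
after 21 — deliver 4→3: ·
after 22 — propose(0,'y'): n0:coor/t4/[z]
after 23 — deliver 0→4: ·
after 24 — deliver 4→0: ·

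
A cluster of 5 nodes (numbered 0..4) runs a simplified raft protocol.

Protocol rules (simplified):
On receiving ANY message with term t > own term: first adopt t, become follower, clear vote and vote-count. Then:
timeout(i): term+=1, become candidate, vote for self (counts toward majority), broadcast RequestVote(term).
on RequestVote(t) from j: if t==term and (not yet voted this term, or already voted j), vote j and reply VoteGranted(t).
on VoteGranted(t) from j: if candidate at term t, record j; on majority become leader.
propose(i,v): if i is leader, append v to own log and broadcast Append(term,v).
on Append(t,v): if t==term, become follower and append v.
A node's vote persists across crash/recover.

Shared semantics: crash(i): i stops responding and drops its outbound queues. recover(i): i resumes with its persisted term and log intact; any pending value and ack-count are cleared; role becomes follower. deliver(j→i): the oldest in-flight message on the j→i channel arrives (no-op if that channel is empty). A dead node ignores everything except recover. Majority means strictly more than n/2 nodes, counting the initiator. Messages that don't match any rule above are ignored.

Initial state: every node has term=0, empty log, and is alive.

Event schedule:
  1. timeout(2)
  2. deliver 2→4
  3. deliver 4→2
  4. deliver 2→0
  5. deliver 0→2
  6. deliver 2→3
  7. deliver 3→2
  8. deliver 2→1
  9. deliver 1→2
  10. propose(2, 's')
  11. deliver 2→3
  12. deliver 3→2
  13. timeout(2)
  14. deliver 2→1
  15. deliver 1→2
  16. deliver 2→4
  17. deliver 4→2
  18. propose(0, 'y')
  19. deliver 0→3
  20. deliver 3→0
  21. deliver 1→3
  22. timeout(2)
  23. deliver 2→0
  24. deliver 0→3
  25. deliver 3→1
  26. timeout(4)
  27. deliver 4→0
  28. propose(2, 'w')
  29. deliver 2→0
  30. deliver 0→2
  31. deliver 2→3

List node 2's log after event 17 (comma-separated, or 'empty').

s

step 1 timeout(2): 2={cand,t=1,log=-}
step 2 deliver 2→4: 4={foll,t=1,log=-}
step 3 deliver 4→2: —
step 4 deliver 2→0: 0={foll,t=1,log=-}
step 5 deliver 0→2: 2={lead,t=1,log=-}
step 6 deliver 2→3: 3={foll,t=1,log=-}
step 7 deliver 3→2: —
step 8 deliver 2→1: 1={foll,t=1,log=-}
step 9 deliver 1→2: —
step 10 propose(2,'s'): 2={lead,t=1,log=s}
step 11 deliver 2→3: 3={foll,t=1,log=s}
step 12 deliver 3→2: —
step 13 timeout(2): 2={cand,t=2,log=s}
step 14 deliver 2→1: 1={foll,t=1,log=s}
step 15 deliver 1→2: —
step 16 deliver 2→4: 4={foll,t=1,log=s}
step 17 deliver 4→2: —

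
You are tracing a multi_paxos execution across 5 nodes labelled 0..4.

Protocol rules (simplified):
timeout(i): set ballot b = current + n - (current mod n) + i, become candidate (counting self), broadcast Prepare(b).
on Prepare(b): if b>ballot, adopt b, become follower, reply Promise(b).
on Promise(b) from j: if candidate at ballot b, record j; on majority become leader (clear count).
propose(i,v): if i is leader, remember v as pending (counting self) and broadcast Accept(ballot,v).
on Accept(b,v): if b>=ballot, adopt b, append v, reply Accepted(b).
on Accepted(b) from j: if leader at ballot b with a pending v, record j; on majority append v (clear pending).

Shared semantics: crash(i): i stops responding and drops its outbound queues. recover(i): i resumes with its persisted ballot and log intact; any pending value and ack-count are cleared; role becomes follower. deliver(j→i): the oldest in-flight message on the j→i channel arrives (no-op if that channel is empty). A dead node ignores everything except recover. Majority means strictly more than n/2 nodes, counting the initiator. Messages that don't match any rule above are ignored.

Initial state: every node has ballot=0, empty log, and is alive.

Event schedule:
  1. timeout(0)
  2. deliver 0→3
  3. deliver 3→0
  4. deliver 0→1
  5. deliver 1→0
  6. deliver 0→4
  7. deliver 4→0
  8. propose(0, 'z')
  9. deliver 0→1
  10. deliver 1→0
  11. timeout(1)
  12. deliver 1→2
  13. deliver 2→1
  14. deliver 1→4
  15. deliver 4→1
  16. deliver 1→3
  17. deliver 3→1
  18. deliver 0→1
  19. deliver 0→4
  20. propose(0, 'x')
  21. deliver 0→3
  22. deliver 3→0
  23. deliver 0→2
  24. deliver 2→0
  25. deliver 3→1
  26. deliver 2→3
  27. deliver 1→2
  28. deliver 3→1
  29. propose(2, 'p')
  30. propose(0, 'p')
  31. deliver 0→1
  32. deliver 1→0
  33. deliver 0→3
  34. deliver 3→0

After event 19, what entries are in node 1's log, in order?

z

[1] timeout(0) → N0(cand b5 [-])
[2] deliver 0→3 → N3(foll b5 [-])
[3] deliver 3→0 → ∅
[4] deliver 0→1 → N1(foll b5 [-])
[5] deliver 1→0 → N0(lead b5 [-])
[6] deliver 0→4 → N4(foll b5 [-])
[7] deliver 4→0 → ∅
[8] propose(0,'z') → ∅
[9] deliver 0→1 → N1(foll b5 [z])
[10] deliver 1→0 → ∅
[11] timeout(1) → N1(cand b11 [z])
[12] deliver 1→2 → N2(foll b11 [-])
[13] deliver 2→1 → ∅
[14] deliver 1→4 → N4(foll b11 [-])
[15] deliver 4→1 → N1(lead b11 [z])
[16] deliver 1→3 → N3(foll b11 [-])
[17] deliver 3→1 → ∅
[18] deliver 0→1 → ∅
[19] deliver 0→4 → ∅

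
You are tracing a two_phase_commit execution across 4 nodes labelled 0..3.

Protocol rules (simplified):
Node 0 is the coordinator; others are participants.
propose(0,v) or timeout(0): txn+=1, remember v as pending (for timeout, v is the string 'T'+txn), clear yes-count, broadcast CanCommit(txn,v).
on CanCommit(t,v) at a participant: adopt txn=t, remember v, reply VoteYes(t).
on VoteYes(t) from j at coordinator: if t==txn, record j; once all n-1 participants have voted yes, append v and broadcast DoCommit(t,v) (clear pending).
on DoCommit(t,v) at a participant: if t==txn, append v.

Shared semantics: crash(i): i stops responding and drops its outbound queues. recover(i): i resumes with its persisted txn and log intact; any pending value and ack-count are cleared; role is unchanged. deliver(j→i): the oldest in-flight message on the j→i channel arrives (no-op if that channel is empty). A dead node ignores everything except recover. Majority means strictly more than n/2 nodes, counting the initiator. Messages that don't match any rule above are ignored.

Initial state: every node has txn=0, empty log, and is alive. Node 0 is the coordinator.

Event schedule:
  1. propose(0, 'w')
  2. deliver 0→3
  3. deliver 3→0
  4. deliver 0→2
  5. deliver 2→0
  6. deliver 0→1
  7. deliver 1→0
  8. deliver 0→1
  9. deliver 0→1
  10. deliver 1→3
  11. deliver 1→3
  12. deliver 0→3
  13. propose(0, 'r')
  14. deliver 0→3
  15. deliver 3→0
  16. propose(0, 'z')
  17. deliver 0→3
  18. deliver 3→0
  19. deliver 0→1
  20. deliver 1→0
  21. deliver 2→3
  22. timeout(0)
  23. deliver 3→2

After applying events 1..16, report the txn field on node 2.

e1 propose(0,'w'): 0[coor,t=1,-]
e2 deliver 0→3: 3[part,t=1,-]
e3 deliver 3→0: ·
e4 deliver 0→2: 2[part,t=1,-]
e5 deliver 2→0: ·
e6 deliver 0→1: 1[part,t=1,-]
e7 deliver 1→0: 0[coor,t=1,w]
e8 deliver 0→1: 1[part,t=1,w]
e9 deliver 0→1: ·
e10 deliver 1→3: ·
e11 deliver 1→3: ·
e12 deliver 0→3: 3[part,t=1,w]
e13 propose(0,'r'): 0[coor,t=2,w]
e14 deliver 0→3: 3[part,t=2,w]
e15 deliver 3→0: ·
e16 propose(0,'z'): 0[coor,t=3,w]

1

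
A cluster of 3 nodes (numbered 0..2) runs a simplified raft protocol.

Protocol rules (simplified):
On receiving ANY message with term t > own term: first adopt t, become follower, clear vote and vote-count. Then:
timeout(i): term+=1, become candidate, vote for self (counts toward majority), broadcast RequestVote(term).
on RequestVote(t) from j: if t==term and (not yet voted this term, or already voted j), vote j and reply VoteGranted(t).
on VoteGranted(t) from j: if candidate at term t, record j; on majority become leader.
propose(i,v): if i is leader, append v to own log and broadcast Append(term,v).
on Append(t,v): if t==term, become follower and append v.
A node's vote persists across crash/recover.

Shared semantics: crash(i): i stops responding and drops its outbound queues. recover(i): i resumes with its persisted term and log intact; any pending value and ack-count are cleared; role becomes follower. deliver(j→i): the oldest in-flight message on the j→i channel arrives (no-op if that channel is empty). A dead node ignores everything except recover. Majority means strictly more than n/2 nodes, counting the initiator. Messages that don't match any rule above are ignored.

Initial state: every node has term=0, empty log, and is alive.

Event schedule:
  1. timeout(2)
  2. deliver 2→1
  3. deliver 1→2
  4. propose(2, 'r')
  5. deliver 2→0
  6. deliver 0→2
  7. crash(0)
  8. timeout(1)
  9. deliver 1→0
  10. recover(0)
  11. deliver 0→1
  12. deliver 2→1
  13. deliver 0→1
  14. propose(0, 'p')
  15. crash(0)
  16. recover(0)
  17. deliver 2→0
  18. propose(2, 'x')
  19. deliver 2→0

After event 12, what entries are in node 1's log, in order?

[1] timeout(2) → N2(cand t1 [-])
[2] deliver 2→1 → N1(foll t1 [-])
[3] deliver 1→2 → N2(lead t1 [-])
[4] propose(2,'r') → N2(lead t1 [r])
[5] deliver 2→0 → N0(foll t1 [-])
[6] deliver 0→2 → ∅
[7] crash(0) → N0(✗foll t1 [-])
[8] timeout(1) → N1(cand t2 [-])
[9] deliver 1→0 → ∅
[10] recover(0) → N0(foll t1 [-])
[11] deliver 0→1 → ∅
[12] deliver 2→1 → ∅

empty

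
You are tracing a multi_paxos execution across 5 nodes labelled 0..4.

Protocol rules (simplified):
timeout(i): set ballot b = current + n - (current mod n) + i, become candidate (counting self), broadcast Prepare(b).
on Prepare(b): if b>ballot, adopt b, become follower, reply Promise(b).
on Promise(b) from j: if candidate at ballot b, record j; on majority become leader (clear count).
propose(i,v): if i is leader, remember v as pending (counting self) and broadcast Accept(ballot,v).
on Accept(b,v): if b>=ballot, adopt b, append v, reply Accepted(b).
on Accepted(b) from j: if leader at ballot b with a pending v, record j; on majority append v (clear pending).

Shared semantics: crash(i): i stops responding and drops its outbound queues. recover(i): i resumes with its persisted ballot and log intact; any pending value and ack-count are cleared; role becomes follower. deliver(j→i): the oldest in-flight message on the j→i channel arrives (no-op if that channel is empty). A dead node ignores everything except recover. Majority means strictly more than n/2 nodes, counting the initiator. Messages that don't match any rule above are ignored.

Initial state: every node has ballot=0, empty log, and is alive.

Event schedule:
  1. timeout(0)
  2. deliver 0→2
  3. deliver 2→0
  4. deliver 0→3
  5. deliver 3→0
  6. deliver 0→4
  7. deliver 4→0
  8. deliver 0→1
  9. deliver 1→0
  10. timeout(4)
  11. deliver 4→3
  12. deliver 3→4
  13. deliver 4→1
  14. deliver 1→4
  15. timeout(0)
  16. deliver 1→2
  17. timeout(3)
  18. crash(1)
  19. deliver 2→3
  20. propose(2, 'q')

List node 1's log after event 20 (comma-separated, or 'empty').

empty

e1 timeout(0): 0[cand,b=5,-]
e2 deliver 0→2: 2[foll,b=5,-]
e3 deliver 2→0: ·
e4 deliver 0→3: 3[foll,b=5,-]
e5 deliver 3→0: 0[lead,b=5,-]
e6 deliver 0→4: 4[foll,b=5,-]
e7 deliver 4→0: ·
e8 deliver 0→1: 1[foll,b=5,-]
e9 deliver 1→0: ·
e10 timeout(4): 4[cand,b=14,-]
e11 deliver 4→3: 3[foll,b=14,-]
e12 deliver 3→4: ·
e13 deliver 4→1: 1[foll,b=14,-]
e14 deliver 1→4: 4[lead,b=14,-]
e15 timeout(0): 0[cand,b=10,-]
e16 deliver 1→2: ·
e17 timeout(3): 3[cand,b=18,-]
e18 crash(1): 1[✗foll,b=14,-]
e19 deliver 2→3: ·
e20 propose(2,'q'): ·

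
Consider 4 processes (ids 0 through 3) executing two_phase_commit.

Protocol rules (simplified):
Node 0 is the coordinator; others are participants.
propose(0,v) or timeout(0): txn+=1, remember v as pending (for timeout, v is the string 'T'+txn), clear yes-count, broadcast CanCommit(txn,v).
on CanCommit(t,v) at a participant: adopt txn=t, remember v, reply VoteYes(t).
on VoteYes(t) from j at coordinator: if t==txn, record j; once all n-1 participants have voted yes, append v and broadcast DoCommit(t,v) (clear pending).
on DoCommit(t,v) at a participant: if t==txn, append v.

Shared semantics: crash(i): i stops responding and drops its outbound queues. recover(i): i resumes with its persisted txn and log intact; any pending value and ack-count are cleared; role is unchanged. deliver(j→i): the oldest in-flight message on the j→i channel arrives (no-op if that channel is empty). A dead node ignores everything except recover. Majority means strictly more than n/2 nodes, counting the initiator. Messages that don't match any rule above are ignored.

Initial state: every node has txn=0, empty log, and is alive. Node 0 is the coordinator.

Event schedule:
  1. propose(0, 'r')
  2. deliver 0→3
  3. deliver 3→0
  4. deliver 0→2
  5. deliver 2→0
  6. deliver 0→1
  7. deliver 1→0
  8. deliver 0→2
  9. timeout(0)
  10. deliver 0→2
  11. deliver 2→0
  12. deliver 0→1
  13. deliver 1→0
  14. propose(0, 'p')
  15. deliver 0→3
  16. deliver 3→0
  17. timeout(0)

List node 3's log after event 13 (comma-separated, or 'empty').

empty

after 1 — propose(0,'r'): n0:coor/t1/[-]
after 2 — deliver 0→3: n3:part/t1/[-]
after 3 — deliver 3→0: ·
after 4 — deliver 0→2: n2:part/t1/[-]
after 5 — deliver 2→0: ·
after 6 — deliver 0→1: n1:part/t1/[-]
after 7 — deliver 1→0: n0:coor/t1/[r]
after 8 — deliver 0→2: n2:part/t1/[r]
after 9 — timeout(0): n0:coor/t2/[r]
after 10 — deliver 0→2: n2:part/t2/[r]
after 11 — deliver 2→0: ·
after 12 — deliver 0→1: n1:part/t1/[r]
after 13 — deliver 1→0: ·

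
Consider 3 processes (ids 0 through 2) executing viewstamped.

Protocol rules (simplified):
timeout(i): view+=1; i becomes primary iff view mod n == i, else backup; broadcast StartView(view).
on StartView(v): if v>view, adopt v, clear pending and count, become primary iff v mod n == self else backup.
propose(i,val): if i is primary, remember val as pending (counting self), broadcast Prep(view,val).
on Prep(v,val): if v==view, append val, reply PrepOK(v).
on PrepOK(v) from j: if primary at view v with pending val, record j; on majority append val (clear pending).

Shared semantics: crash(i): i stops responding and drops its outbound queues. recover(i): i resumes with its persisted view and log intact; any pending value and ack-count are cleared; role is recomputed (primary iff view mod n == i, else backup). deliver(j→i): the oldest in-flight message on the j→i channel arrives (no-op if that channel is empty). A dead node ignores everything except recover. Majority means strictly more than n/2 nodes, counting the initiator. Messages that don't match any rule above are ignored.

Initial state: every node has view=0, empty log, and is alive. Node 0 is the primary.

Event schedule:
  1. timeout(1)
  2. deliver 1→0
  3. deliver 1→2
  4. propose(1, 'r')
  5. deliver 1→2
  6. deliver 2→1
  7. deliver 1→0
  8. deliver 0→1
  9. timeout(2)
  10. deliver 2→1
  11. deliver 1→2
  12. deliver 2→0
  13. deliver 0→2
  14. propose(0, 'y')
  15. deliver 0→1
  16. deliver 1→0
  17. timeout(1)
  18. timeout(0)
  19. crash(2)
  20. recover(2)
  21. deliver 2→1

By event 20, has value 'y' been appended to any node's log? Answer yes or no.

no

[1] timeout(1) → N1(prim v1 [-])
[2] deliver 1→0 → N0(back v1 [-])
[3] deliver 1→2 → N2(back v1 [-])
[4] propose(1,'r') → ∅
[5] deliver 1→2 → N2(back v1 [r])
[6] deliver 2→1 → N1(prim v1 [r])
[7] deliver 1→0 → N0(back v1 [r])
[8] deliver 0→1 → ∅
[9] timeout(2) → N2(prim v2 [r])
[10] deliver 2→1 → N1(back v2 [r])
[11] deliver 1→2 → ∅
[12] deliver 2→0 → N0(back v2 [r])
[13] deliver 0→2 → ∅
[14] propose(0,'y') → ∅
[15] deliver 0→1 → ∅
[16] deliver 1→0 → ∅
[17] timeout(1) → N1(back v3 [r])
[18] timeout(0) → N0(prim v3 [r])
[19] crash(2) → N2(✗prim v2 [r])
[20] recover(2) → N2(prim v2 [r])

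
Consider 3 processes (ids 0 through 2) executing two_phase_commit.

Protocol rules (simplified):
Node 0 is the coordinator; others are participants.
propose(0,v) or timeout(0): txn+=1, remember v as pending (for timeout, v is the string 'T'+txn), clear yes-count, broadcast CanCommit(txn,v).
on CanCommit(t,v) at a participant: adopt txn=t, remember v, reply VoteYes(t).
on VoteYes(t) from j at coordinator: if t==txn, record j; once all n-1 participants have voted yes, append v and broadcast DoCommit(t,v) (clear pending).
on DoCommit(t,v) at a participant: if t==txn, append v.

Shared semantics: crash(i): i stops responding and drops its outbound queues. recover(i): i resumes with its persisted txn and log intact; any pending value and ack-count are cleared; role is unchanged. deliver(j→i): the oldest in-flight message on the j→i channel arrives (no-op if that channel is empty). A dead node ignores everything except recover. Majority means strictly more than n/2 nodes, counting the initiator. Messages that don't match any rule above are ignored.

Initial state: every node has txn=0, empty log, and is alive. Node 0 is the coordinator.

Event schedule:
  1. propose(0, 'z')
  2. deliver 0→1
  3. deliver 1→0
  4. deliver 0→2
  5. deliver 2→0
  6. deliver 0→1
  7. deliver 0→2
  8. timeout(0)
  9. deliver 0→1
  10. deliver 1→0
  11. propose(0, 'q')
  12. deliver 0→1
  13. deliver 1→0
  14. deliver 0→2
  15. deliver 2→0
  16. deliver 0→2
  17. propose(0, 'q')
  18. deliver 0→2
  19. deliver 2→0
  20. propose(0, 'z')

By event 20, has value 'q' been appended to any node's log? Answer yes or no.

no

[1] propose(0,'z') → N0(coor t1 [-])
[2] deliver 0→1 → N1(part t1 [-])
[3] deliver 1→0 → ∅
[4] deliver 0→2 → N2(part t1 [-])
[5] deliver 2→0 → N0(coor t1 [z])
[6] deliver 0→1 → N1(part t1 [z])
[7] deliver 0→2 → N2(part t1 [z])
[8] timeout(0) → N0(coor t2 [z])
[9] deliver 0→1 → N1(part t2 [z])
[10] deliver 1→0 → ∅
[11] propose(0,'q') → N0(coor t3 [z])
[12] deliver 0→1 → N1(part t3 [z])
[13] deliver 1→0 → ∅
[14] deliver 0→2 → N2(part t2 [z])
[15] deliver 2→0 → ∅
[16] deliver 0→2 → N2(part t3 [z])
[17] propose(0,'q') → N0(coor t4 [z])
[18] deliver 0→2 → N2(part t4 [z])
[19] deliver 2→0 → ∅
[20] propose(0,'z') → N0(coor t5 [z])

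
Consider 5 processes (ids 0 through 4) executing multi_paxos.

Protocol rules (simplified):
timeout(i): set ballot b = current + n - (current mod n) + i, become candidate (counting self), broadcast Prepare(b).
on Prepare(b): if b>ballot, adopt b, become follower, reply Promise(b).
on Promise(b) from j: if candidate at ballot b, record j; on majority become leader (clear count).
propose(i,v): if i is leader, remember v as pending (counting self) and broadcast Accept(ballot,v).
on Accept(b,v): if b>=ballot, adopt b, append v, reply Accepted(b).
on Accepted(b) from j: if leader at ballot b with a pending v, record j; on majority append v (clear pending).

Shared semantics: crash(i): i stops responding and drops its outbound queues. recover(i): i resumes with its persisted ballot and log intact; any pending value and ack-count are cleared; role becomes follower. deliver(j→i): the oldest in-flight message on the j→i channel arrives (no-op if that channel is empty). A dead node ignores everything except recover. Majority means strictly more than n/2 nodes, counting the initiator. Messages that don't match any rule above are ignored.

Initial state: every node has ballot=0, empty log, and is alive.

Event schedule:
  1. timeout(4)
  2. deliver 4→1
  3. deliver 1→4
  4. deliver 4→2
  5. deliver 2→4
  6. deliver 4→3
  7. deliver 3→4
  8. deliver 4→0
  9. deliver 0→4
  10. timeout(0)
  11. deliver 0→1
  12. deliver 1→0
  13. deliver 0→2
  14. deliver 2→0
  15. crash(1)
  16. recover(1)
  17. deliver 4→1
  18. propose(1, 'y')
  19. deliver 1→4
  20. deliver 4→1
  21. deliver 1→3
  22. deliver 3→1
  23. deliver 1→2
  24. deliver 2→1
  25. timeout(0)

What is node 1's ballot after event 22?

10

step 1 timeout(4): 4={cand,b=9,log=-}
step 2 deliver 4→1: 1={foll,b=9,log=-}
step 3 deliver 1→4: —
step 4 deliver 4→2: 2={foll,b=9,log=-}
step 5 deliver 2→4: 4={lead,b=9,log=-}
step 6 deliver 4→3: 3={foll,b=9,log=-}
step 7 deliver 3→4: —
step 8 deliver 4→0: 0={foll,b=9,log=-}
step 9 deliver 0→4: —
step 10 timeout(0): 0={cand,b=10,log=-}
step 11 deliver 0→1: 1={foll,b=10,log=-}
step 12 deliver 1→0: —
step 13 deliver 0→2: 2={foll,b=10,log=-}
step 14 deliver 2→0: 0={lead,b=10,log=-}
step 15 crash(1): 1={✗foll,b=10,log=-}
step 16 recover(1): 1={foll,b=10,log=-}
step 17 deliver 4→1: —
step 18 propose(1,'y'): —
step 19 deliver 1→4: —
step 20 deliver 4→1: —
step 21 deliver 1→3: —
step 22 deliver 3→1: —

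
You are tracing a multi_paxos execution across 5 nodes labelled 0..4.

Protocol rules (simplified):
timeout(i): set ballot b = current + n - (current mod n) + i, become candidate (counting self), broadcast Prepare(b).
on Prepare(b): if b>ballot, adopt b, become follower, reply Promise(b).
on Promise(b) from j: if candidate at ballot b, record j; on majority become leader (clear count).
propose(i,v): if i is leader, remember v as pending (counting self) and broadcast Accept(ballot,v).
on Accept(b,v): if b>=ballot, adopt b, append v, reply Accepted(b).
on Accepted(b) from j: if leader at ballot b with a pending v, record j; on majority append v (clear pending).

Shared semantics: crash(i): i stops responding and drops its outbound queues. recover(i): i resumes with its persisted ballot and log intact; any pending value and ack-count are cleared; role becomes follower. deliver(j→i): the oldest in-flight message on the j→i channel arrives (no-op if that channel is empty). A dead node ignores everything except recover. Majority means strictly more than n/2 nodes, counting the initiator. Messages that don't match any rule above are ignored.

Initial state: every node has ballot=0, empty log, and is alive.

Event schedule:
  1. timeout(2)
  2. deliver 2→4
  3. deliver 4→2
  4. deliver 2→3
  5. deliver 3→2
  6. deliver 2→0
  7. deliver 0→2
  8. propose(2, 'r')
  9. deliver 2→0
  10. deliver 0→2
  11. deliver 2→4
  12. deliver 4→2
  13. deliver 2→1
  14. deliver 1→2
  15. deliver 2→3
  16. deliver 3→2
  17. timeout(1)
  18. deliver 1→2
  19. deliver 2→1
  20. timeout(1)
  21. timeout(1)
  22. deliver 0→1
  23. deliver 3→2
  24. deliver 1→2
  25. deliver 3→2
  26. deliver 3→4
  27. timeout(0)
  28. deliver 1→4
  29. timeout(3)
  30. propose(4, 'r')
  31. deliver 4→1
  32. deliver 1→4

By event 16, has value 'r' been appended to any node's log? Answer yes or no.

[1] timeout(2) → N2(cand b7 [-])
[2] deliver 2→4 → N4(foll b7 [-])
[3] deliver 4→2 → ∅
[4] deliver 2→3 → N3(foll b7 [-])
[5] deliver 3→2 → N2(lead b7 [-])
[6] deliver 2→0 → N0(foll b7 [-])
[7] deliver 0→2 → ∅
[8] propose(2,'r') → ∅
[9] deliver 2→0 → N0(foll b7 [r])
[10] deliver 0→2 → ∅
[11] deliver 2→4 → N4(foll b7 [r])
[12] deliver 4→2 → N2(lead b7 [r])
[13] deliver 2→1 → N1(foll b7 [-])
[14] deliver 1→2 → ∅
[15] deliver 2→3 → N3(foll b7 [r])
[16] deliver 3→2 → ∅

yes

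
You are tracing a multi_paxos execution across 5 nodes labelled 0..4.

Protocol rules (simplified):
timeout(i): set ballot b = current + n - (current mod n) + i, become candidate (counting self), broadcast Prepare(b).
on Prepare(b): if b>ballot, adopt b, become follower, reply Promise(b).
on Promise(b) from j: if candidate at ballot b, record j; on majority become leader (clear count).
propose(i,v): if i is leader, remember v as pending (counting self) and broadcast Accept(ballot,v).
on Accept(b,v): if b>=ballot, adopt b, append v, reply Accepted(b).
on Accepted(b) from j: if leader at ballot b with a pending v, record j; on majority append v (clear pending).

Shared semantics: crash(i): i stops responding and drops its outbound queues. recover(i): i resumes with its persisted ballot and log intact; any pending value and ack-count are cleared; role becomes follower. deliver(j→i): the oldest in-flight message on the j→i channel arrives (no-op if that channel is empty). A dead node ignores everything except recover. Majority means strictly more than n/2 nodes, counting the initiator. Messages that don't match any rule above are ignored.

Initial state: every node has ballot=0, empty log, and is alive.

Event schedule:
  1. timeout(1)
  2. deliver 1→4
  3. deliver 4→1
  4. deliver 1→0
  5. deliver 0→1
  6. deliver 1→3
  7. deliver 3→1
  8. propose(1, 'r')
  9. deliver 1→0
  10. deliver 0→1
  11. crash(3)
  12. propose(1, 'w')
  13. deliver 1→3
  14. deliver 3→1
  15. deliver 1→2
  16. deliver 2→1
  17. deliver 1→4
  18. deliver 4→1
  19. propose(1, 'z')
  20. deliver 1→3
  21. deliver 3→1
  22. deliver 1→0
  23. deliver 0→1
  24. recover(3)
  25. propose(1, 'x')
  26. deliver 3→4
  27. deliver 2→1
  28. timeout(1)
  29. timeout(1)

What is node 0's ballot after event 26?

6

[1] timeout(1) → N1(cand b6 [-])
[2] deliver 1→4 → N4(foll b6 [-])
[3] deliver 4→1 → ∅
[4] deliver 1→0 → N0(foll b6 [-])
[5] deliver 0→1 → N1(lead b6 [-])
[6] deliver 1→3 → N3(foll b6 [-])
[7] deliver 3→1 → ∅
[8] propose(1,'r') → ∅
[9] deliver 1→0 → N0(foll b6 [r])
[10] deliver 0→1 → ∅
[11] crash(3) → N3(✗foll b6 [-])
[12] propose(1,'w') → ∅
[13] deliver 1→3 → ∅
[14] deliver 3→1 → ∅
[15] deliver 1→2 → N2(foll b6 [-])
[16] deliver 2→1 → ∅
[17] deliver 1→4 → N4(foll b6 [r])
[18] deliver 4→1 → ∅
[19] propose(1,'z') → ∅
[20] deliver 1→3 → ∅
[21] deliver 3→1 → ∅
[22] deliver 1→0 → N0(foll b6 [r,w])
[23] deliver 0→1 → ∅
[24] recover(3) → N3(foll b6 [-])
[25] propose(1,'x') → ∅
[26] deliver 3→4 → ∅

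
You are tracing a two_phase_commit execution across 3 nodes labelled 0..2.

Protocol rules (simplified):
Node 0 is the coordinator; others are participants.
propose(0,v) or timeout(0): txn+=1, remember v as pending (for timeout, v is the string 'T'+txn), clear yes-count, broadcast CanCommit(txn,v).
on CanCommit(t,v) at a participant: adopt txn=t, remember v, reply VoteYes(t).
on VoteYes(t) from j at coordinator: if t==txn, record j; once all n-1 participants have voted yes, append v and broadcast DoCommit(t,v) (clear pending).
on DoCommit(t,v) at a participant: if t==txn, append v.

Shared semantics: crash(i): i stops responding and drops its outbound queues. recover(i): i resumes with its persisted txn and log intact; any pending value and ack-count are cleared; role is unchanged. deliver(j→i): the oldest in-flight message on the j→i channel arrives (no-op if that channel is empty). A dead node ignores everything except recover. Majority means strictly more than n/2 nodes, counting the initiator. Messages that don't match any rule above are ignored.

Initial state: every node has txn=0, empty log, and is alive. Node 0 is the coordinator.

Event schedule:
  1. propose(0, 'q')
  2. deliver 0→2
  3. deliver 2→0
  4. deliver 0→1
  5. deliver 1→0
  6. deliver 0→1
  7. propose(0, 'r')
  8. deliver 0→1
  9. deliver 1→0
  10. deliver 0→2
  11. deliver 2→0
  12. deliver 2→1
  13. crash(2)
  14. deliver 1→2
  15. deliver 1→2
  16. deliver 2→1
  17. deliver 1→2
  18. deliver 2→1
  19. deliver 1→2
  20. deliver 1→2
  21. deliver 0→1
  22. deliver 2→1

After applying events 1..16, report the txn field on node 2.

[1] propose(0,'q') → N0(coor t1 [-])
[2] deliver 0→2 → N2(part t1 [-])
[3] deliver 2→0 → ∅
[4] deliver 0→1 → N1(part t1 [-])
[5] deliver 1→0 → N0(coor t1 [q])
[6] deliver 0→1 → N1(part t1 [q])
[7] propose(0,'r') → N0(coor t2 [q])
[8] deliver 0→1 → N1(part t2 [q])
[9] deliver 1→0 → ∅
[10] deliver 0→2 → N2(part t1 [q])
[11] deliver 2→0 → ∅
[12] deliver 2→1 → ∅
[13] crash(2) → N2(✗part t1 [q])
[14] deliver 1→2 → ∅
[15] deliver 1→2 → ∅
[16] deliver 2→1 → ∅

1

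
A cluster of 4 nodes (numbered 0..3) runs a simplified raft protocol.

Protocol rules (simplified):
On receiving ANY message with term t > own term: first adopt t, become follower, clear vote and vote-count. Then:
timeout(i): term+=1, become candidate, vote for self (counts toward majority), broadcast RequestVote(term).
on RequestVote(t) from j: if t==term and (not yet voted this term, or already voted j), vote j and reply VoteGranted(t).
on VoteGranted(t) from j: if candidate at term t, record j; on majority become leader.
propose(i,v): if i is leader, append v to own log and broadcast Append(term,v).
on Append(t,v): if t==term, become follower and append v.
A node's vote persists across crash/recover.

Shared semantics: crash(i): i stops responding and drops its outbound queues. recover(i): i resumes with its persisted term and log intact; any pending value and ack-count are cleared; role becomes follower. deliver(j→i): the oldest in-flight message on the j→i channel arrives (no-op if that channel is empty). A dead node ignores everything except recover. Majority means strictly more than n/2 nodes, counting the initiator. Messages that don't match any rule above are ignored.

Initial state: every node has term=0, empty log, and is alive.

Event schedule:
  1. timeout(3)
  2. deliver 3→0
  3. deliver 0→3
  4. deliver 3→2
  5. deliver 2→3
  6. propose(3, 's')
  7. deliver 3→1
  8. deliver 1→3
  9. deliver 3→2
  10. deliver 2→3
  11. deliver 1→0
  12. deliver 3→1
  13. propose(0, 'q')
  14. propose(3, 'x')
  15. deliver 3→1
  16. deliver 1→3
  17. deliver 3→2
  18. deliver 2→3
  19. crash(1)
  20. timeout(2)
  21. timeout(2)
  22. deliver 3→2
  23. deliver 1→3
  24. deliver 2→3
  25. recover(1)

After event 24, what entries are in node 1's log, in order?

s,x

step 1 timeout(3): 3={cand,t=1,log=-}
step 2 deliver 3→0: 0={foll,t=1,log=-}
step 3 deliver 0→3: —
step 4 deliver 3→2: 2={foll,t=1,log=-}
step 5 deliver 2→3: 3={lead,t=1,log=-}
step 6 propose(3,'s'): 3={lead,t=1,log=s}
step 7 deliver 3→1: 1={foll,t=1,log=-}
step 8 deliver 1→3: —
step 9 deliver 3→2: 2={foll,t=1,log=s}
step 10 deliver 2→3: —
step 11 deliver 1→0: —
step 12 deliver 3→1: 1={foll,t=1,log=s}
step 13 propose(0,'q'): —
step 14 propose(3,'x'): 3={lead,t=1,log=s,x}
step 15 deliver 3→1: 1={foll,t=1,log=s,x}
step 16 deliver 1→3: —
step 17 deliver 3→2: 2={foll,t=1,log=s,x}
step 18 deliver 2→3: —
step 19 crash(1): 1={✗foll,t=1,log=s,x}
step 20 timeout(2): 2={cand,t=2,log=s,x}
step 21 timeout(2): 2={cand,t=3,log=s,x}
step 22 deliver 3→2: —
step 23 deliver 1→3: —
step 24 deliver 2→3: 3={foll,t=2,log=s,x}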